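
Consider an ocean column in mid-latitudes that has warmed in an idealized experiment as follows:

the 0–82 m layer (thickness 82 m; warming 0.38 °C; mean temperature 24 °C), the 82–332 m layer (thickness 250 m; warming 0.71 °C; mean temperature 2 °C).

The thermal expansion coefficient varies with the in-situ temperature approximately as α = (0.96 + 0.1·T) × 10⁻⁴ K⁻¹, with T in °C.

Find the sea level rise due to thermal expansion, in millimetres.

Layer 1: α = (0.96 + 0.1×24)×10⁻⁴ = 3.36×10⁻⁴ K⁻¹
Layer 2: α = (0.96 + 0.1×2)×10⁻⁴ = 1.16×10⁻⁴ K⁻¹
0–82 m: 3.36×10⁻⁴ × 0.38 × 82 = 0.01046976 m
Layer 2: 1.16×10⁻⁴ × 0.71 × 250 = 0.02059 m
Δh = 0.01046976 + 0.02059 = 0.03105976 m ≈ 31.1 mm

31.1 mm of thermosteric rise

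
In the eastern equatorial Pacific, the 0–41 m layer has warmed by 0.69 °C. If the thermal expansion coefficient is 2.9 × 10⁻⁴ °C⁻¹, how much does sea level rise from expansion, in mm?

Δh = αΔT·H = 2.9×10⁻⁴ × 0.69 × 41 = 0.0082041 m

8.2 mm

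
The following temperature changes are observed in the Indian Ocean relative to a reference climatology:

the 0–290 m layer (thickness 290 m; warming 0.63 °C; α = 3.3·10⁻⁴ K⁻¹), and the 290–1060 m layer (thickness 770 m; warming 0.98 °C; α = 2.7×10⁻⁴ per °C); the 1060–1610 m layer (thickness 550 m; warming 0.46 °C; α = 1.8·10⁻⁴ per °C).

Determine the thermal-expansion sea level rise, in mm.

about 310 mm

Layer 1: 0.63 × 3.3×10⁻⁴ × 290 = 0.060291 m
770 × 2.7×10⁻⁴ × 0.98 = 0.203742 m
1.8×10⁻⁴ × 0.46 × 550 = 0.04554 m
Δh = 0.060291 + 0.203742 + 0.04554 = 0.309573 m ≈ 310 mm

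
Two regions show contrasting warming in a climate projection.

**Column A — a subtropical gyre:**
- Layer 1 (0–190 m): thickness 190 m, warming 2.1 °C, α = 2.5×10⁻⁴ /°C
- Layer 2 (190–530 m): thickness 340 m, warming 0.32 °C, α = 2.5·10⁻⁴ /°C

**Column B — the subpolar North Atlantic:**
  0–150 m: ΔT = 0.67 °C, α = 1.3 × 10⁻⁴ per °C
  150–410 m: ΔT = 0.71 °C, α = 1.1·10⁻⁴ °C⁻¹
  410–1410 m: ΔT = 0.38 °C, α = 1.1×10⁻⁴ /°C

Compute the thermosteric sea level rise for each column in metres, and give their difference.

Δh_A ≈ 0.127 m, Δh_B ≈ 0.0752 m; difference ≈ 0.0518 m

A 0–190 m: 2.1 × 2.5×10⁻⁴ × 190 = 0.09975 m
A 190–530 m: 2.5×10⁻⁴ × 0.32 × 340 = 0.02720 m
A total: 0.12695 m
B 1.3×10⁻⁴ × 0.67 × 150 = 0.013065 m
B 150–410 m: 260 × 0.71 × 1.1×10⁻⁴ = 0.020306 m
B 1000 × 1.1×10⁻⁴ × 0.38 = 0.04180 m
B total: 0.075171 m
Difference: 0.12695 − 0.075171 = 0.051779 m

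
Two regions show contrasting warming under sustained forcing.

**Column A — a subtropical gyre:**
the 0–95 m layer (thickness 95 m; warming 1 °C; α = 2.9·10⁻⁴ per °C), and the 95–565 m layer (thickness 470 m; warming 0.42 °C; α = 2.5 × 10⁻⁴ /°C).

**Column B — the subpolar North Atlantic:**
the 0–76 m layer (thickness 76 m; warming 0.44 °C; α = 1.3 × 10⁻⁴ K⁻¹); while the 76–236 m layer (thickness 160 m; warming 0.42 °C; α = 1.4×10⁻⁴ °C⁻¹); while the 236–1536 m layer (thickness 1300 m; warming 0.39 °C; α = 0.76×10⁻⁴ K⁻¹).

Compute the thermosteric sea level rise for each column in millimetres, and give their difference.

Δh_A ≈ 77 mm, Δh_B ≈ 52 mm; difference ≈ 25 mm

A 0–95 m: 95 × 1 × 2.9×10⁻⁴ = 0.02755 m
A 95–565 m: 2.5×10⁻⁴ × 470 × 0.42 = 0.04935 m
A total: 0.07690 m
B 76 × 0.44 × 1.3×10⁻⁴ = 0.0043472 m
B 76–236 m: 0.42 × 160 × 1.4×10⁻⁴ = 0.009408 m
B 0.76×10⁻⁴ × 1300 × 0.39 = 0.038532 m
B total: 0.0522872 m
Difference: 0.07690 − 0.0522872 = 0.0246128 m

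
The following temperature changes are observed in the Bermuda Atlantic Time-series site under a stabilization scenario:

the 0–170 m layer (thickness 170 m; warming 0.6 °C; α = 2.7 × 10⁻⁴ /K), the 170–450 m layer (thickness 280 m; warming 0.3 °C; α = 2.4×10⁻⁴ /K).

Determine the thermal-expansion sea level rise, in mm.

0–170 m: 2.7×10⁻⁴ × 0.6 × 170 = 0.02754 m
280 × 2.4×10⁻⁴ × 0.3 = 0.02016 m
Δh = 0.02754 + 0.02016 = 0.04770 m

Δh ≈ 47.7 mm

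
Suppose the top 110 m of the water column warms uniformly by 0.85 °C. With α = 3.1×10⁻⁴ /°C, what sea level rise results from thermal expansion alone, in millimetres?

Δh ≈ 29.0 mm

Δh = αΔT·H = 3.1×10⁻⁴ × 0.85 × 110 = 0.028985 m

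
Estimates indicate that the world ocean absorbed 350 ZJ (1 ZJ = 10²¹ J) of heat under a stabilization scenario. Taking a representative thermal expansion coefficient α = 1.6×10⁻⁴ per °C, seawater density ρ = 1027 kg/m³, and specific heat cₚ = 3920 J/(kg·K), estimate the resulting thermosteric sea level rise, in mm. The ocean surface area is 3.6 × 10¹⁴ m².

Δh ≈ 39 mm

Per unit area: Q = 350×10²¹ / (3.6×10¹⁴) ≈ 9.722×10⁸ J/m²
Δh = αQ/(ρcₚ) = 1.6×10⁻⁴ × 9.722×10⁸ / (1027 × 3920) ≈ 0.038638 m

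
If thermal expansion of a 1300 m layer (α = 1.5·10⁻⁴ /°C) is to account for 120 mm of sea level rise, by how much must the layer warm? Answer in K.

about 0.615 K

ΔT = Δh/(αH) = 0.12 / (1.5×10⁻⁴ × 1300) ≈ 0.6154 K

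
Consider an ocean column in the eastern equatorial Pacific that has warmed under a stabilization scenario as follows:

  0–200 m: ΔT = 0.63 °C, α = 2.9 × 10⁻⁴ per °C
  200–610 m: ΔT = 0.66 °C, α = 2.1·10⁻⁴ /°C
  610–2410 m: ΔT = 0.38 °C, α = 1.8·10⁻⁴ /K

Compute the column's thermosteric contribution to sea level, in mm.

0–200 m: 0.63 × 2.9×10⁻⁴ × 200 = 0.03654 m
200–610 m: 0.66 × 410 × 2.1×10⁻⁴ = 0.056826 m
610–2410 m: 1800 × 0.38 × 1.8×10⁻⁴ = 0.12312 m
Δh = 0.03654 + 0.056826 + 0.12312 = 0.216486 m ≈ 220 mm

220 mm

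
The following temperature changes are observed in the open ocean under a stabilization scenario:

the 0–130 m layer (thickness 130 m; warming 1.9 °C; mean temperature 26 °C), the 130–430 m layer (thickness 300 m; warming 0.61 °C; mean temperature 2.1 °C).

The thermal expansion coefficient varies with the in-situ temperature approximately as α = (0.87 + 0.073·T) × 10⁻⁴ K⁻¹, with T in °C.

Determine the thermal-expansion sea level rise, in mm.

Layer 1: α = (0.87 + 0.073×26)×10⁻⁴ = 2.768×10⁻⁴ K⁻¹
Layer 2: α = (0.87 + 0.073×2.1)×10⁻⁴ = 1.0233×10⁻⁴ K⁻¹
0–130 m: 2.768×10⁻⁴ × 1.9 × 130 = 0.0683696 m
130–430 m: 300 × 0.61 × 1.0233×10⁻⁴ = 0.01872639 m
Δh = 0.0683696 + 0.01872639 = 0.08709599 m ≈ 87.1 mm

Δh ≈ 87.1 mm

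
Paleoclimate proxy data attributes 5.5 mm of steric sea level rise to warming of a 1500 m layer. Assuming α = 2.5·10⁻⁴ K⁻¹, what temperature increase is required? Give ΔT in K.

about 0.0147 K

ΔT = Δh/(αH) = 0.0055 / (2.5×10⁻⁴ × 1500) ≈ 0.01467 K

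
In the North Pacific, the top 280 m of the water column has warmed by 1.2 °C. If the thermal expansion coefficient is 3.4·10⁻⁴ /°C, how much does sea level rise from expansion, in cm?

11 cm

Δh = αΔT·H = 3.4×10⁻⁴ × 1.2 × 280 = 0.11424 m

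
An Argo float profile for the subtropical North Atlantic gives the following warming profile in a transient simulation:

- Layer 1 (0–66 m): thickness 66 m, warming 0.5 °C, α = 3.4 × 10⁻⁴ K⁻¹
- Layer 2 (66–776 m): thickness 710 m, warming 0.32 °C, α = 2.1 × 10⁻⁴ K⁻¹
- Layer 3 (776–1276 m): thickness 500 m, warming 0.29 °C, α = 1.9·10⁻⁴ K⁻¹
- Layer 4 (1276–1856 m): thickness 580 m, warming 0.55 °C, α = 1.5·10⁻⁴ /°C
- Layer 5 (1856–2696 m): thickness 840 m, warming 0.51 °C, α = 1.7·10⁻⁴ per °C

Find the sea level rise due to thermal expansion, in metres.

about 0.207 m

0–66 m: 3.4×10⁻⁴ × 66 × 0.5 = 0.01122 m
Layer 2: 2.1×10⁻⁴ × 0.32 × 710 = 0.047712 m
500 × 1.9×10⁻⁴ × 0.29 = 0.02755 m
Layer 4: 0.55 × 580 × 1.5×10⁻⁴ = 0.04785 m
1856–2696 m: 0.51 × 1.7×10⁻⁴ × 840 = 0.072828 m
Δh = 0.01122 + 0.047712 + 0.02755 + 0.04785 + 0.072828 = 0.20716 m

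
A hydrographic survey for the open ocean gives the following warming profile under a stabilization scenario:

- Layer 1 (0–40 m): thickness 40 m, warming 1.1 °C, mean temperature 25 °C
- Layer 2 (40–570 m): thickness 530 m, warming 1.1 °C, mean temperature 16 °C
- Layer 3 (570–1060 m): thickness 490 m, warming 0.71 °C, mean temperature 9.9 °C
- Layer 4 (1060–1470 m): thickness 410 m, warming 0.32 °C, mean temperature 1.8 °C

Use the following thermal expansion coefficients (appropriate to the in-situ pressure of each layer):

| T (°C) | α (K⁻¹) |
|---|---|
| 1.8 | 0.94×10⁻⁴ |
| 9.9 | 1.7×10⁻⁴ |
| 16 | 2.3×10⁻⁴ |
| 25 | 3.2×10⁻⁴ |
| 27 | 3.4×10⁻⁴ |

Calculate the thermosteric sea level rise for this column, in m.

Δh = 0.22 m

Layer 1 at 25 °C → α = 3.2×10⁻⁴ K⁻¹
Layer 2 at 16 °C → α = 2.3×10⁻⁴ K⁻¹
Layer 3 at 9.9 °C → α = 1.7×10⁻⁴ K⁻¹
Layer 4 at 1.8 °C → α = 0.94×10⁻⁴ K⁻¹
Layer 1: 40 × 3.2×10⁻⁴ × 1.1 = 0.01408 m
Layer 2: 530 × 2.3×10⁻⁴ × 1.1 = 0.13409 m
1.7×10⁻⁴ × 0.71 × 490 = 0.059143 m
410 × 0.94×10⁻⁴ × 0.32 = 0.0123328 m
Δh = 0.01408 + 0.13409 + 0.059143 + 0.0123328 = 0.2196458 m ≈ 0.22 m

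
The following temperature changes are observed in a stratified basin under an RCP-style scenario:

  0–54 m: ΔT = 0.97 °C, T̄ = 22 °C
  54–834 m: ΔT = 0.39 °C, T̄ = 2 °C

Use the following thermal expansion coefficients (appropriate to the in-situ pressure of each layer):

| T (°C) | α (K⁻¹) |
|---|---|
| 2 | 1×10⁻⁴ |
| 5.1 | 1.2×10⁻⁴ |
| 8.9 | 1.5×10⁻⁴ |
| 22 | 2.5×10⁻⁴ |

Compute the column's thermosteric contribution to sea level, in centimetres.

Δh = 4.35 cm

Layer 1 at 22 °C → α = 2.5×10⁻⁴ K⁻¹
Layer 2 at 2 °C → α = 1×10⁻⁴ K⁻¹
0.97 × 54 × 2.5×10⁻⁴ = 0.013095 m
54–834 m: 0.39 × 1×10⁻⁴ × 780 = 0.03042 m
Δh = 0.013095 + 0.03042 = 0.043515 m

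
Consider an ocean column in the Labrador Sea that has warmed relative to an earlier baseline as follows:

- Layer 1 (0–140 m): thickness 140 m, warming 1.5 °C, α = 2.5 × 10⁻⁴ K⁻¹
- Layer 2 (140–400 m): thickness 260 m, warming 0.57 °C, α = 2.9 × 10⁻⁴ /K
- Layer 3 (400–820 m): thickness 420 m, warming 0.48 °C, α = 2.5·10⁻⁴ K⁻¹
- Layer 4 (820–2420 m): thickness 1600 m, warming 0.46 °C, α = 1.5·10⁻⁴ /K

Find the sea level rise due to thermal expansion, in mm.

Δh = 256 mm

0–140 m: 2.5×10⁻⁴ × 140 × 1.5 = 0.05250 m
140–400 m: 260 × 2.9×10⁻⁴ × 0.57 = 0.042978 m
2.5×10⁻⁴ × 0.48 × 420 = 0.05040 m
Layer 4: 1.5×10⁻⁴ × 1600 × 0.46 = 0.11040 m
Δh = 0.05250 + 0.042978 + 0.05040 + 0.11040 = 0.256278 m ≈ 256 mm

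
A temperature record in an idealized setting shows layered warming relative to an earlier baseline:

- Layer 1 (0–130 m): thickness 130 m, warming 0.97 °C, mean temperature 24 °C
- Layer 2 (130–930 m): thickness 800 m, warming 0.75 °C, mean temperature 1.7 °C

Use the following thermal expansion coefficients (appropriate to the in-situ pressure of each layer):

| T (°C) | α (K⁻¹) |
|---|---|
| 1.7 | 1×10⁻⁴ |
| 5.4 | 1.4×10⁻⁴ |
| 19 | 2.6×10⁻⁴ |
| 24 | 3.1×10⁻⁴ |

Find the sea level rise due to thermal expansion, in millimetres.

Layer 1 at 24 °C → α = 3.1×10⁻⁴ K⁻¹
Layer 2 at 1.7 °C → α = 1×10⁻⁴ K⁻¹
3.1×10⁻⁴ × 130 × 0.97 = 0.039091 m
Layer 2: 0.75 × 800 × 1×10⁻⁴ = 0.06000 m
Δh = 0.039091 + 0.06000 = 0.099091 m ≈ 99.1 mm

Δh ≈ 99.1 mm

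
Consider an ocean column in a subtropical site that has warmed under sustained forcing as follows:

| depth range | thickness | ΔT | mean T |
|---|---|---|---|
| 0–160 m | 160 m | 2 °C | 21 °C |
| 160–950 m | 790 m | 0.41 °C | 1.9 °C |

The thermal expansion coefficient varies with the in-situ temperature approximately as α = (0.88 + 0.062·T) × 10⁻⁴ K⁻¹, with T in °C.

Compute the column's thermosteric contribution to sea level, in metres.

Layer 1: α = (0.88 + 0.062×21)×10⁻⁴ = 2.182×10⁻⁴ K⁻¹
Layer 2: α = (0.88 + 0.062×1.9)×10⁻⁴ = 0.9978×10⁻⁴ K⁻¹
2 × 2.182×10⁻⁴ × 160 = 0.069824 m
160–950 m: 790 × 0.9978×10⁻⁴ × 0.41 = 0.032318742 m
Δh = 0.069824 + 0.032318742 = 0.102142742 m ≈ 0.10 m

Δh = 0.10 m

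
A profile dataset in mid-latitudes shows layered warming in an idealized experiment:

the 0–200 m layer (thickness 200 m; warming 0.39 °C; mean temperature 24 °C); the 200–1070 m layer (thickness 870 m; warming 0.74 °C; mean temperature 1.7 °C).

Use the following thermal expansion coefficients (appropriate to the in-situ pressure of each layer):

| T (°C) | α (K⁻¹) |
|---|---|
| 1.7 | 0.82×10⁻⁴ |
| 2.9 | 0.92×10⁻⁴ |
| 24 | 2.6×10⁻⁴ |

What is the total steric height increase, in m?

Δh ≈ 0.0731 m

Layer 1 at 24 °C → α = 2.6×10⁻⁴ K⁻¹
Layer 2 at 1.7 °C → α = 0.82×10⁻⁴ K⁻¹
0–200 m: 200 × 0.39 × 2.6×10⁻⁴ = 0.02028 m
Layer 2: 0.82×10⁻⁴ × 0.74 × 870 = 0.0527916 m
Δh = 0.02028 + 0.0527916 = 0.0730716 m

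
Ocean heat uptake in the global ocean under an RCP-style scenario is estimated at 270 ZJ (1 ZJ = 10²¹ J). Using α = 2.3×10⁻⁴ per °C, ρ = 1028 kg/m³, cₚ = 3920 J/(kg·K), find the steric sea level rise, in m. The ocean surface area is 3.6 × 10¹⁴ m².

Per unit area: Q = 270×10²¹ / (3.6×10¹⁴) = 7.5×10⁸ J/m²
Δh = αQ/(ρcₚ) = 2.3×10⁻⁴ × 7.5×10⁸ / (1028 × 3920) ≈ 0.042807 m

Δh = 0.043 m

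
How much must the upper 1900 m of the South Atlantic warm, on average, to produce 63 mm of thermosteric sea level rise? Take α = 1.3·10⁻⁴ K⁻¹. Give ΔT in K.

ΔT ≈ 0.26 K

ΔT = Δh/(αH) = 0.063 / (1.3×10⁻⁴ × 1900) ≈ 0.2551 K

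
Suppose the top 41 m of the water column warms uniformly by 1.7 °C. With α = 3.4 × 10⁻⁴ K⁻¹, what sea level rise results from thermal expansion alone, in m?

0.024 m

Δh = αΔT·H = 3.4×10⁻⁴ × 1.7 × 41 = 0.023698 m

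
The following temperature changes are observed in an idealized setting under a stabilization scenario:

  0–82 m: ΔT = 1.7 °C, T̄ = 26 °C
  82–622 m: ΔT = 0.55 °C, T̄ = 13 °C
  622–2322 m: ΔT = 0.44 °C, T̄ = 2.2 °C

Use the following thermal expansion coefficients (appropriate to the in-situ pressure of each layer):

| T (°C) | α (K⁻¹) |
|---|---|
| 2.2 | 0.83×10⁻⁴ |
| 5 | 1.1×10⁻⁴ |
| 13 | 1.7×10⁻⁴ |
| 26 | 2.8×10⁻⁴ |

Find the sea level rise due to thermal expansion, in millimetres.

Layer 1 at 26 °C → α = 2.8×10⁻⁴ K⁻¹
Layer 2 at 13 °C → α = 1.7×10⁻⁴ K⁻¹
Layer 3 at 2.2 °C → α = 0.83×10⁻⁴ K⁻¹
82 × 1.7 × 2.8×10⁻⁴ = 0.039032 m
82–622 m: 540 × 0.55 × 1.7×10⁻⁴ = 0.05049 m
622–2322 m: 0.83×10⁻⁴ × 1700 × 0.44 = 0.062084 m
Δh = 0.039032 + 0.05049 + 0.062084 = 0.151606 m ≈ 150 mm

150 mm of thermosteric rise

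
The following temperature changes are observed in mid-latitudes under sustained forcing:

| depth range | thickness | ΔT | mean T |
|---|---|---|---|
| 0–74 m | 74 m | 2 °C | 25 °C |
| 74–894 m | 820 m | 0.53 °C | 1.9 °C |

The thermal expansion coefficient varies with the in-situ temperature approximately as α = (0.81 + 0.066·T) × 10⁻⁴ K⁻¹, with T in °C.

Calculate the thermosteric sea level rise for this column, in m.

0.077 m

Layer 1: α = (0.81 + 0.066×25)×10⁻⁴ = 2.46×10⁻⁴ K⁻¹
Layer 2: α = (0.81 + 0.066×1.9)×10⁻⁴ = 0.9354×10⁻⁴ K⁻¹
74 × 2.46×10⁻⁴ × 2 = 0.036408 m
0.9354×10⁻⁴ × 820 × 0.53 = 0.040652484 m
Δh = 0.036408 + 0.040652484 = 0.077060484 m ≈ 0.077 m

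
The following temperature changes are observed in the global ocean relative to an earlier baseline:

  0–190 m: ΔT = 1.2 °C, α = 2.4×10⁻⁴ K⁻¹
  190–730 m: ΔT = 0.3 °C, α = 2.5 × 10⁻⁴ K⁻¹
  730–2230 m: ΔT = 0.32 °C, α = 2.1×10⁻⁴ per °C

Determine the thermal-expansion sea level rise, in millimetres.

Layer 1: 1.2 × 190 × 2.4×10⁻⁴ = 0.05472 m
Layer 2: 2.5×10⁻⁴ × 0.3 × 540 = 0.04050 m
Layer 3: 2.1×10⁻⁴ × 1500 × 0.32 = 0.10080 m
Δh = 0.05472 + 0.04050 + 0.10080 = 0.19602 m

Δh = 196 mm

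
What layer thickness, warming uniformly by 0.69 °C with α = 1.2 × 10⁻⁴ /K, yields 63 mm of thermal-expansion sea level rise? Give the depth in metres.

H = Δh/(αΔT) = 0.063 / (1.2×10⁻⁴ × 0.69) ≈ 760.9 m

761 m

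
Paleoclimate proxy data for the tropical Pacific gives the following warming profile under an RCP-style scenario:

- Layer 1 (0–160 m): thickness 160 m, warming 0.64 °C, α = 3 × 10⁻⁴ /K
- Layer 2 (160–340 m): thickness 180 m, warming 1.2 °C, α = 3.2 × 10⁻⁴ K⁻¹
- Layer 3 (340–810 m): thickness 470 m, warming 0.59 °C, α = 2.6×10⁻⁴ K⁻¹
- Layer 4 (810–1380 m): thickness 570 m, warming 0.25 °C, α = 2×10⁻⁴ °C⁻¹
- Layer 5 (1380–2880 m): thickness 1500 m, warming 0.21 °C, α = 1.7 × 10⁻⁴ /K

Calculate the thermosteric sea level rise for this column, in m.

Δh = 0.254 m

3×10⁻⁴ × 160 × 0.64 = 0.03072 m
Layer 2: 3.2×10⁻⁴ × 180 × 1.2 = 0.06912 m
470 × 0.59 × 2.6×10⁻⁴ = 0.072098 m
810–1380 m: 0.25 × 570 × 2×10⁻⁴ = 0.02850 m
1380–2880 m: 1500 × 0.21 × 1.7×10⁻⁴ = 0.05355 m
Δh = 0.03072 + 0.06912 + 0.072098 + 0.02850 + 0.05355 = 0.253988 m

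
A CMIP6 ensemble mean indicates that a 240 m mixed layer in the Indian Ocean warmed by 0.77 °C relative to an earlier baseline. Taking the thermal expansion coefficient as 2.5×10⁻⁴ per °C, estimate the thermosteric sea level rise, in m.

Δh = αΔT·H = 2.5×10⁻⁴ × 0.77 × 240 = 0.04620 m

0.046 m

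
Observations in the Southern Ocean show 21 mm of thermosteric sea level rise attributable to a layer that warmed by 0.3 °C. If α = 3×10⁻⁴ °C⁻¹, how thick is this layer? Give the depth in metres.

H = Δh/(αΔT) = 0.021 / (3×10⁻⁴ × 0.3) ≈ 233.3 m

about 233 m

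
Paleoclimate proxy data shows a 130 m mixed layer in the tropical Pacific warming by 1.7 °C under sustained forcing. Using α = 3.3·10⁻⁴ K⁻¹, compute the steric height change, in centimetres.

Δh = 7.29 cm

Δh = αΔT·H = 3.3×10⁻⁴ × 1.7 × 130 = 0.07293 m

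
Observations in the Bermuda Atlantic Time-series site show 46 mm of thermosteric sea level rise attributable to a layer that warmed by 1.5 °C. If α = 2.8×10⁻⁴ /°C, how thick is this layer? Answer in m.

H = Δh/(αΔT) = 0.046 / (2.8×10⁻⁴ × 1.5) ≈ 109.5 m

110 m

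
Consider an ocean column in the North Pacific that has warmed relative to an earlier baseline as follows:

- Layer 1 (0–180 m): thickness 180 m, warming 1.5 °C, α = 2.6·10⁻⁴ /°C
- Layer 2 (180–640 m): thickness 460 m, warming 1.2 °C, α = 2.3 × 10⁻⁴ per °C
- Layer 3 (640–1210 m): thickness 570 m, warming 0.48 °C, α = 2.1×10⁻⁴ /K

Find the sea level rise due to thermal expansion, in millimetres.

about 255 mm

Layer 1: 180 × 1.5 × 2.6×10⁻⁴ = 0.07020 m
460 × 1.2 × 2.3×10⁻⁴ = 0.12696 m
640–1210 m: 570 × 2.1×10⁻⁴ × 0.48 = 0.057456 m
Δh = 0.07020 + 0.12696 + 0.057456 = 0.254616 m ≈ 255 mm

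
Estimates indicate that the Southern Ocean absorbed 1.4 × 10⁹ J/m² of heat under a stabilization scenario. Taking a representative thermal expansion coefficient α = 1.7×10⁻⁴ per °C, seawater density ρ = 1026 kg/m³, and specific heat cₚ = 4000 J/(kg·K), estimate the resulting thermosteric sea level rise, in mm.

58 mm of thermosteric rise

Δh = αQ/(ρcₚ) = 1.7×10⁻⁴ × 1.4×10⁹ / (1026 × 4000) ≈ 0.057992 m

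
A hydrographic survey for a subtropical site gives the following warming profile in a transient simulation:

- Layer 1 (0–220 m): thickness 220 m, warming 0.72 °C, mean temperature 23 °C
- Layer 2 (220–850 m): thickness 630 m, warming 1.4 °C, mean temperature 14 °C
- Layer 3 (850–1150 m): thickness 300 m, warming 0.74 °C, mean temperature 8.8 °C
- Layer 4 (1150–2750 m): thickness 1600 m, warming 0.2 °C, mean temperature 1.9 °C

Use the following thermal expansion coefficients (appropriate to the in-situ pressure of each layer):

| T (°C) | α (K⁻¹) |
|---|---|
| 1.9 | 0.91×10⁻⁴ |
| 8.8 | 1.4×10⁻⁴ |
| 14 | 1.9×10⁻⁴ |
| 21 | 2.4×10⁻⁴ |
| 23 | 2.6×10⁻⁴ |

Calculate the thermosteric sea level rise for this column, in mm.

Layer 1 at 23 °C → α = 2.6×10⁻⁴ K⁻¹
Layer 2 at 14 °C → α = 1.9×10⁻⁴ K⁻¹
Layer 3 at 8.8 °C → α = 1.4×10⁻⁴ K⁻¹
Layer 4 at 1.9 °C → α = 0.91×10⁻⁴ K⁻¹
0–220 m: 0.72 × 2.6×10⁻⁴ × 220 = 0.041184 m
Layer 2: 1.4 × 1.9×10⁻⁴ × 630 = 0.16758 m
Layer 3: 1.4×10⁻⁴ × 300 × 0.74 = 0.03108 m
1150–2750 m: 0.91×10⁻⁴ × 1600 × 0.2 = 0.02912 m
Δh = 0.041184 + 0.16758 + 0.03108 + 0.02912 = 0.268964 m

Δh = 269 mm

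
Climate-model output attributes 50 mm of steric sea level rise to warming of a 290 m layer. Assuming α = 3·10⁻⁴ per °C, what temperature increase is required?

ΔT = Δh/(αH) = 0.05 / (3×10⁻⁴ × 290) ≈ 0.5747 K

ΔT ≈ 0.575 K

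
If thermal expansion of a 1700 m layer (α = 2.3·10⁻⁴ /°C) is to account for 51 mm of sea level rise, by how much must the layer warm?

ΔT ≈ 0.130 °C

ΔT = Δh/(αH) = 0.051 / (2.3×10⁻⁴ × 1700) ≈ 0.1304 °C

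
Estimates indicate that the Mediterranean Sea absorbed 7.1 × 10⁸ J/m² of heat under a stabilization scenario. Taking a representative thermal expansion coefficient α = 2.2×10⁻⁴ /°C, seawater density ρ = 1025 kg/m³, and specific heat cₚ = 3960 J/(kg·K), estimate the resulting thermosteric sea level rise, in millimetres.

38 mm of thermosteric rise

Δh = αQ/(ρcₚ) = 2.2×10⁻⁴ × 7.1×10⁸ / (1025 × 3960) ≈ 0.038482 m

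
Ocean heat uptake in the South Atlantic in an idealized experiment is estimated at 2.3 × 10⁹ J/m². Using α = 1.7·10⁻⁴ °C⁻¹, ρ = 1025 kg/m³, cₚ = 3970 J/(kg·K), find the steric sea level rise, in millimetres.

Δh = 96 mm

Δh = αQ/(ρcₚ) = 1.7×10⁻⁴ × 2.3×10⁹ / (1025 × 3970) ≈ 0.096087 m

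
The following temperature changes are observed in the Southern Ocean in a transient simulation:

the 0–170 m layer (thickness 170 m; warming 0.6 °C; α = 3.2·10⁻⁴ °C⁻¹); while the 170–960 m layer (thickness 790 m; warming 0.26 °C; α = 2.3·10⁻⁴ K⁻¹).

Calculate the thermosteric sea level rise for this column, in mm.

Δh ≈ 79.9 mm

0–170 m: 0.6 × 170 × 3.2×10⁻⁴ = 0.03264 m
170–960 m: 2.3×10⁻⁴ × 790 × 0.26 = 0.047242 m
Δh = 0.03264 + 0.047242 = 0.079882 m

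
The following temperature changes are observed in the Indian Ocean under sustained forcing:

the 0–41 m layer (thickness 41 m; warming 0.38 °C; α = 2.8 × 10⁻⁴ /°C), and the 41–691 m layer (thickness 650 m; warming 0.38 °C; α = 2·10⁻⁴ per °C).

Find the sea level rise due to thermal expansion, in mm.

0–41 m: 0.38 × 2.8×10⁻⁴ × 41 = 0.0043624 m
0.38 × 650 × 2×10⁻⁴ = 0.04940 m
Δh = 0.0043624 + 0.04940 = 0.0537624 m

Δh ≈ 53.8 mm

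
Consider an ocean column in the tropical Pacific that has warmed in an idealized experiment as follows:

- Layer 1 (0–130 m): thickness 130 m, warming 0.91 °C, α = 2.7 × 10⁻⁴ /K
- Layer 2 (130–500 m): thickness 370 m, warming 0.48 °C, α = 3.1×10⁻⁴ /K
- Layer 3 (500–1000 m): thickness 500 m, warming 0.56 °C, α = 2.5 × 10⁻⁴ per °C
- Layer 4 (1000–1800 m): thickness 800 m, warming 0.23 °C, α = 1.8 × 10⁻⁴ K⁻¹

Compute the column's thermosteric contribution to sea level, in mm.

Δh ≈ 190 mm

2.7×10⁻⁴ × 0.91 × 130 = 0.031941 m
Layer 2: 3.1×10⁻⁴ × 370 × 0.48 = 0.055056 m
500 × 0.56 × 2.5×10⁻⁴ = 0.07000 m
0.23 × 1.8×10⁻⁴ × 800 = 0.03312 m
Δh = 0.031941 + 0.055056 + 0.07000 + 0.03312 = 0.190117 m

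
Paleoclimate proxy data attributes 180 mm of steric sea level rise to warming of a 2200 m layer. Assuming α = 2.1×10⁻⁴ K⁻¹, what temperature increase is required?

about 0.390 °C

ΔT = Δh/(αH) = 0.18 / (2.1×10⁻⁴ × 2200) ≈ 0.3896 °C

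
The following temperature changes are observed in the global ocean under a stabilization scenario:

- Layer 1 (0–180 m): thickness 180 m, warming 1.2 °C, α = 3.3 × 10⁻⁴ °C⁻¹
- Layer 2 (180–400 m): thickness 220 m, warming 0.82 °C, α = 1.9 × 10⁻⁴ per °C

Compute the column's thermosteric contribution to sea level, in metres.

3.3×10⁻⁴ × 180 × 1.2 = 0.07128 m
0.82 × 1.9×10⁻⁴ × 220 = 0.034276 m
Δh = 0.07128 + 0.034276 = 0.105556 m ≈ 0.11 m

0.11 m of thermosteric rise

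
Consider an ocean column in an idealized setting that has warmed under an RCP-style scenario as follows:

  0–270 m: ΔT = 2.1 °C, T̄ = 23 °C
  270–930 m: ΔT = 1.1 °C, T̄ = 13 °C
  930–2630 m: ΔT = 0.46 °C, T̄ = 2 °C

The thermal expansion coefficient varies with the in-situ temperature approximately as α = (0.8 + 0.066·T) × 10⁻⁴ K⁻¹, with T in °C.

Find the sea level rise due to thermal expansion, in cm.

Δh ≈ 32.5 cm

Layer 1: α = (0.8 + 0.066×23)×10⁻⁴ = 2.318×10⁻⁴ K⁻¹
Layer 2: α = (0.8 + 0.066×13)×10⁻⁴ = 1.658×10⁻⁴ K⁻¹
Layer 3: α = (0.8 + 0.066×2)×10⁻⁴ = 0.932×10⁻⁴ K⁻¹
Layer 1: 2.318×10⁻⁴ × 2.1 × 270 = 0.1314306 m
Layer 2: 1.658×10⁻⁴ × 1.1 × 660 = 0.1203708 m
0.932×10⁻⁴ × 0.46 × 1700 = 0.0728824 m
Δh = 0.1314306 + 0.1203708 + 0.0728824 = 0.3246838 m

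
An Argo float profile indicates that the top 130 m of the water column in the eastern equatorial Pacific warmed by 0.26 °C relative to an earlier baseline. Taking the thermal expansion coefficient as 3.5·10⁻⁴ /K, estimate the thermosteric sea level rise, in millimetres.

Δh = αΔT·H = 3.5×10⁻⁴ × 0.26 × 130 = 0.01183 m

11.8 mm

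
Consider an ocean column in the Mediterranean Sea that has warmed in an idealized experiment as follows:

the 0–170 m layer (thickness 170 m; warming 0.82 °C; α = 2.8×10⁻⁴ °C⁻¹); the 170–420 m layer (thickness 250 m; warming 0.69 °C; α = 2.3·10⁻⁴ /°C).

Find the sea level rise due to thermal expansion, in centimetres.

Δh = 7.9 cm

Layer 1: 2.8×10⁻⁴ × 0.82 × 170 = 0.039032 m
0.69 × 250 × 2.3×10⁻⁴ = 0.039675 m
Δh = 0.039032 + 0.039675 = 0.078707 m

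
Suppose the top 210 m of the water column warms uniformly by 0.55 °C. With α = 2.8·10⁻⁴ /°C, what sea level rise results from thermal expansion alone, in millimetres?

32.3 mm

Δh = αΔT·H = 2.8×10⁻⁴ × 0.55 × 210 = 0.03234 m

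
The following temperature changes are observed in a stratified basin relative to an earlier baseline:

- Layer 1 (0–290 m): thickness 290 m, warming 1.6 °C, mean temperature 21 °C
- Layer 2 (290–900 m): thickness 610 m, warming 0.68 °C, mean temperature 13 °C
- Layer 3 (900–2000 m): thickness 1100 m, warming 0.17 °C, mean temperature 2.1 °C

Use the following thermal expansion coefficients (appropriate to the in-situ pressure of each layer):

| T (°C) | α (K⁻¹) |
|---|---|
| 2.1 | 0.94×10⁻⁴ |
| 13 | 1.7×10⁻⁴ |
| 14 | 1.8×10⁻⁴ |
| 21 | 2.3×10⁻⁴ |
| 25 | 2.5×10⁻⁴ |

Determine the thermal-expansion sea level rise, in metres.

0.19 m of thermosteric rise

Layer 1 at 21 °C → α = 2.3×10⁻⁴ K⁻¹
Layer 2 at 13 °C → α = 1.7×10⁻⁴ K⁻¹
Layer 3 at 2.1 °C → α = 0.94×10⁻⁴ K⁻¹
2.3×10⁻⁴ × 290 × 1.6 = 0.10672 m
Layer 2: 610 × 1.7×10⁻⁴ × 0.68 = 0.070516 m
Layer 3: 0.94×10⁻⁴ × 0.17 × 1100 = 0.017578 m
Δh = 0.10672 + 0.070516 + 0.017578 = 0.194814 m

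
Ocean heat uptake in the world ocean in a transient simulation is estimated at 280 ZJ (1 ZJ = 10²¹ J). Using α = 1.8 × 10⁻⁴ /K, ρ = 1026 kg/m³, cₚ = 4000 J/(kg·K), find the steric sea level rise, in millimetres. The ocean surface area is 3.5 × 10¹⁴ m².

Per unit area: Q = 280×10²¹ / (3.5×10¹⁴) = 8×10⁸ J/m²
Δh = αQ/(ρcₚ) = 1.8×10⁻⁴ × 8×10⁸ / (1026 × 4000) ≈ 0.035088 m

Δh = 35 mm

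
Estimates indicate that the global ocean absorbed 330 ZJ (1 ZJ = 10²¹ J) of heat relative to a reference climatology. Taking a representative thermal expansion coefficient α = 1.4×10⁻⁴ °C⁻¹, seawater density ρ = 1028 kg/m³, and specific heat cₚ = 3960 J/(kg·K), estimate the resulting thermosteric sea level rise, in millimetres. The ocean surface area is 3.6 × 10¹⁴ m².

31.5 mm of thermosteric rise

Per unit area: Q = 330×10²¹ / (3.6×10¹⁴) ≈ 9.167×10⁸ J/m²
Δh = αQ/(ρcₚ) = 1.4×10⁻⁴ × 9.167×10⁸ / (1028 × 3960) ≈ 0.031526 m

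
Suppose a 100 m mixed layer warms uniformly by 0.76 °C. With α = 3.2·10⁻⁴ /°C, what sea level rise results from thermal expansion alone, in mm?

Δh = 24.3 mm

Δh = αΔT·H = 3.2×10⁻⁴ × 0.76 × 100 = 0.02432 m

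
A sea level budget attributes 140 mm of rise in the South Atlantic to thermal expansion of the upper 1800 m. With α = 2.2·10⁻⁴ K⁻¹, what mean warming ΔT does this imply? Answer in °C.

ΔT = Δh/(αH) = 0.14 / (2.2×10⁻⁴ × 1800) ≈ 0.3535 °C

ΔT ≈ 0.354 °C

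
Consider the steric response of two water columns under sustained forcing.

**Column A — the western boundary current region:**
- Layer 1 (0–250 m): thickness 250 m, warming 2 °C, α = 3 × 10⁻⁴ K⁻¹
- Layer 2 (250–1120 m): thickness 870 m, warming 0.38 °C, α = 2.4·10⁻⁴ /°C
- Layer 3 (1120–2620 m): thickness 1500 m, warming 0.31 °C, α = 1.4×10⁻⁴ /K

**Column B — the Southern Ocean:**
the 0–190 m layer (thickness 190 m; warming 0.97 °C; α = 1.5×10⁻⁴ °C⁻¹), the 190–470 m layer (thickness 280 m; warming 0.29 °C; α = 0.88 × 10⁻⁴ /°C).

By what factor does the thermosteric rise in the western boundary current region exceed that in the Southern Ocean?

A Layer 1: 2 × 250 × 3×10⁻⁴ = 0.15000 m
A Layer 2: 0.38 × 870 × 2.4×10⁻⁴ = 0.079344 m
A 1120–2620 m: 1500 × 1.4×10⁻⁴ × 0.31 = 0.06510 m
A total: 0.294444 m
B Layer 1: 190 × 1.5×10⁻⁴ × 0.97 = 0.027645 m
B 0.88×10⁻⁴ × 280 × 0.29 = 0.0071456 m
B total: 0.0347906 m
Ratio: 0.294444 / 0.0347906 ≈ 8.463

8.5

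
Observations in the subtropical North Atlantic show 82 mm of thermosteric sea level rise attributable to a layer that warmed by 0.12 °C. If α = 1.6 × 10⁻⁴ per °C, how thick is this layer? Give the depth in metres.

H = Δh/(αΔT) = 0.082 / (1.6×10⁻⁴ × 0.12) ≈ 4271 m

about 4300 m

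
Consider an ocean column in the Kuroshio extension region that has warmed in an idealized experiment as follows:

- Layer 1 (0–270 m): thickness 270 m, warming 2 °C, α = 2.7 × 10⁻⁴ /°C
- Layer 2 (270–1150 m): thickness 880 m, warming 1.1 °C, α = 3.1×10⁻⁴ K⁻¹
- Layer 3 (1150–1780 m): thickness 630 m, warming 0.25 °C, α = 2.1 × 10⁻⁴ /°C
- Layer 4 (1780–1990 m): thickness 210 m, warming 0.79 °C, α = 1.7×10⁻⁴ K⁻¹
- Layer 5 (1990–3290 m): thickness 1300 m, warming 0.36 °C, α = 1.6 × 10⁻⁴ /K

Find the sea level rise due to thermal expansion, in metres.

0–270 m: 2.7×10⁻⁴ × 270 × 2 = 0.14580 m
1.1 × 3.1×10⁻⁴ × 880 = 0.30008 m
1150–1780 m: 630 × 2.1×10⁻⁴ × 0.25 = 0.033075 m
Layer 4: 1.7×10⁻⁴ × 210 × 0.79 = 0.028203 m
1.6×10⁻⁴ × 1300 × 0.36 = 0.07488 m
Δh = 0.14580 + 0.30008 + 0.033075 + 0.028203 + 0.07488 = 0.582038 m

about 0.58 m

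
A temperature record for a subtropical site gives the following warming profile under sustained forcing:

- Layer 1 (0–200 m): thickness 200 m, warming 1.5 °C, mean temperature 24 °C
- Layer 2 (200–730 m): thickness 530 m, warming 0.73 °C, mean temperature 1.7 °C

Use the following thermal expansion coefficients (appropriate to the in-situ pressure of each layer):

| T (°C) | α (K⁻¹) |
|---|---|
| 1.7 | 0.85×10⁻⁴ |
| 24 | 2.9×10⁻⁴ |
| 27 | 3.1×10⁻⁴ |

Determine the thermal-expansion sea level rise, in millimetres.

Layer 1 at 24 °C → α = 2.9×10⁻⁴ K⁻¹
Layer 2 at 1.7 °C → α = 0.85×10⁻⁴ K⁻¹
Layer 1: 1.5 × 200 × 2.9×10⁻⁴ = 0.08700 m
200–730 m: 0.85×10⁻⁴ × 0.73 × 530 = 0.0328865 m
Δh = 0.08700 + 0.0328865 = 0.1198865 m

120 mm of thermosteric rise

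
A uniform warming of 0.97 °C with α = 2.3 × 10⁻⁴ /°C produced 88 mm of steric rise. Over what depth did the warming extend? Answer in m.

H = Δh/(αΔT) = 0.088 / (2.3×10⁻⁴ × 0.97) ≈ 394.4 m

H ≈ 394 m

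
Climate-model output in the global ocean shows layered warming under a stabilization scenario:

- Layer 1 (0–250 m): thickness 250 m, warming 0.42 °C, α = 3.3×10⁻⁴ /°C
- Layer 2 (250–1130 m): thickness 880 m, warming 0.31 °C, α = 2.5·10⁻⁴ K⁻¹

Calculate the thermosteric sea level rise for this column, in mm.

about 103 mm

Layer 1: 250 × 3.3×10⁻⁴ × 0.42 = 0.03465 m
250–1130 m: 0.31 × 2.5×10⁻⁴ × 880 = 0.06820 m
Δh = 0.03465 + 0.06820 = 0.10285 m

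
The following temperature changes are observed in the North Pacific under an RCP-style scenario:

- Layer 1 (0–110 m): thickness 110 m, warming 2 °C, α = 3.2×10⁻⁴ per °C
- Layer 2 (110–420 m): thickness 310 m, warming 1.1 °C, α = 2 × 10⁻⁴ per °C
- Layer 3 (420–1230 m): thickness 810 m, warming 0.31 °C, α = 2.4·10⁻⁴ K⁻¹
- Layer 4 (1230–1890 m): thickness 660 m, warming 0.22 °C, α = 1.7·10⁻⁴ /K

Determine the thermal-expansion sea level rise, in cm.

0–110 m: 2 × 110 × 3.2×10⁻⁴ = 0.07040 m
2×10⁻⁴ × 310 × 1.1 = 0.06820 m
420–1230 m: 810 × 2.4×10⁻⁴ × 0.31 = 0.060264 m
660 × 1.7×10⁻⁴ × 0.22 = 0.024684 m
Δh = 0.07040 + 0.06820 + 0.060264 + 0.024684 = 0.223548 m

Δh ≈ 22.4 cm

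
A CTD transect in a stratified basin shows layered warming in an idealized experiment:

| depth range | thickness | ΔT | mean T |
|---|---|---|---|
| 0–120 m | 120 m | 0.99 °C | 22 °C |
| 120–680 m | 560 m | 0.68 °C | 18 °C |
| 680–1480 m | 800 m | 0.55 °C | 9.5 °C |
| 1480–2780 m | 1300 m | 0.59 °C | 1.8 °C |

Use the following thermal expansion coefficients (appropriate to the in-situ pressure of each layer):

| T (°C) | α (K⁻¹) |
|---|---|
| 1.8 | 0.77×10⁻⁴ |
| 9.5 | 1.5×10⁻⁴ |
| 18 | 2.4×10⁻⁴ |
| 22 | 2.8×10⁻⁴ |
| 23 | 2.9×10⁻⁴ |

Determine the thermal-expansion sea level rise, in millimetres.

Layer 1 at 22 °C → α = 2.8×10⁻⁴ K⁻¹
Layer 2 at 18 °C → α = 2.4×10⁻⁴ K⁻¹
Layer 3 at 9.5 °C → α = 1.5×10⁻⁴ K⁻¹
Layer 4 at 1.8 °C → α = 0.77×10⁻⁴ K⁻¹
0.99 × 2.8×10⁻⁴ × 120 = 0.033264 m
Layer 2: 2.4×10⁻⁴ × 0.68 × 560 = 0.091392 m
Layer 3: 1.5×10⁻⁴ × 0.55 × 800 = 0.06600 m
1480–2780 m: 1300 × 0.77×10⁻⁴ × 0.59 = 0.059059 m
Δh = 0.033264 + 0.091392 + 0.06600 + 0.059059 = 0.249715 m

250 mm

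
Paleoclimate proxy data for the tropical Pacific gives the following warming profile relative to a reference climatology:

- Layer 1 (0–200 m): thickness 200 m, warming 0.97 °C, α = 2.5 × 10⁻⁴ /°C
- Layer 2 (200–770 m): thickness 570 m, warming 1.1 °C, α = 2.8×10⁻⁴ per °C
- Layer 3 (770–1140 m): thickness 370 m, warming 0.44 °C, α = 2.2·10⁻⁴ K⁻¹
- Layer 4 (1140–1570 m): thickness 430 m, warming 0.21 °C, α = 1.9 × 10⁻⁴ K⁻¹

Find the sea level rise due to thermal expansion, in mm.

about 277 mm

0–200 m: 0.97 × 2.5×10⁻⁴ × 200 = 0.04850 m
200–770 m: 570 × 2.8×10⁻⁴ × 1.1 = 0.17556 m
2.2×10⁻⁴ × 0.44 × 370 = 0.035816 m
1140–1570 m: 430 × 1.9×10⁻⁴ × 0.21 = 0.017157 m
Δh = 0.04850 + 0.17556 + 0.035816 + 0.017157 = 0.277033 m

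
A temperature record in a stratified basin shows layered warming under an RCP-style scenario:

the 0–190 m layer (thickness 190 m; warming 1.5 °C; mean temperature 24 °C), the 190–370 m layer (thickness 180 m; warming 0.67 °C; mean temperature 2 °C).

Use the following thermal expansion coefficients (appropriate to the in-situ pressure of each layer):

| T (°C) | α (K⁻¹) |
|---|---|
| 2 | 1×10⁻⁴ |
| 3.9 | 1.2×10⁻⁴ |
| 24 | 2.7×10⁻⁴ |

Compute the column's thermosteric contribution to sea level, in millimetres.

about 89.0 mm

Layer 1 at 24 °C → α = 2.7×10⁻⁴ K⁻¹
Layer 2 at 2 °C → α = 1×10⁻⁴ K⁻¹
0–190 m: 1.5 × 190 × 2.7×10⁻⁴ = 0.07695 m
190–370 m: 1×10⁻⁴ × 0.67 × 180 = 0.01206 m
Δh = 0.07695 + 0.01206 = 0.08901 m ≈ 89.0 mm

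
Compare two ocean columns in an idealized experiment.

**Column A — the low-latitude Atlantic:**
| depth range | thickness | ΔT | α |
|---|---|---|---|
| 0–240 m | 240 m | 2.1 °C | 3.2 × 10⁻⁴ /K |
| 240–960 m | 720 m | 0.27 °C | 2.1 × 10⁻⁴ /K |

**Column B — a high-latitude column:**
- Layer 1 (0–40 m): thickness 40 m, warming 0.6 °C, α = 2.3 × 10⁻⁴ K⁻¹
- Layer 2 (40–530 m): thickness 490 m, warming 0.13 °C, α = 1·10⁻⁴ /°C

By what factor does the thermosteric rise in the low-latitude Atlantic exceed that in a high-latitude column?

A Layer 1: 2.1 × 240 × 3.2×10⁻⁴ = 0.16128 m
A 0.27 × 2.1×10⁻⁴ × 720 = 0.040824 m
A total: 0.202104 m
B Layer 1: 40 × 2.3×10⁻⁴ × 0.6 = 0.00552 m
B 40–530 m: 1×10⁻⁴ × 0.13 × 490 = 0.00637 m
B total: 0.01189 m
Ratio: 0.202104 / 0.01189 ≈ 17.00

a factor of 17.0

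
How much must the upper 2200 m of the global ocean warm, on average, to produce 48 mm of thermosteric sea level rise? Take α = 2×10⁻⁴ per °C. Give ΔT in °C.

ΔT ≈ 0.109 °C

ΔT = Δh/(αH) = 0.048 / (2×10⁻⁴ × 2200) ≈ 0.1091 °C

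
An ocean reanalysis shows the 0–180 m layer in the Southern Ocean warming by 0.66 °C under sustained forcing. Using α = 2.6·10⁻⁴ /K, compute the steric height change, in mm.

Δh ≈ 30.9 mm

Δh = αΔT·H = 2.6×10⁻⁴ × 0.66 × 180 = 0.030888 m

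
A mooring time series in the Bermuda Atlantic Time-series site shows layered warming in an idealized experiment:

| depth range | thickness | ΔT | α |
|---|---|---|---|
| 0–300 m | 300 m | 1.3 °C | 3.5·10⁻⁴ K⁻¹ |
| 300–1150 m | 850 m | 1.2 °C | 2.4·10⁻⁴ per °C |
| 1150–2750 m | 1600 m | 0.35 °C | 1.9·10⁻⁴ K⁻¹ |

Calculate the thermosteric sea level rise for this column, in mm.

Δh = 488 mm

1.3 × 3.5×10⁻⁴ × 300 = 0.13650 m
Layer 2: 2.4×10⁻⁴ × 1.2 × 850 = 0.24480 m
Layer 3: 0.35 × 1.9×10⁻⁴ × 1600 = 0.10640 m
Δh = 0.13650 + 0.24480 + 0.10640 = 0.48770 m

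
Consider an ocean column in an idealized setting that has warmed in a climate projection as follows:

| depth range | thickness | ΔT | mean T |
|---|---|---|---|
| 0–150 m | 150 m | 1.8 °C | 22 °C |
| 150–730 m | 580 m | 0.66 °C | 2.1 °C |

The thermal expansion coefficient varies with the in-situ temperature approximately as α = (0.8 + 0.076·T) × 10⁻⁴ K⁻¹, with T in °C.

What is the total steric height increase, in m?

Δh ≈ 0.103 m

Layer 1: α = (0.8 + 0.076×22)×10⁻⁴ = 2.472×10⁻⁴ K⁻¹
Layer 2: α = (0.8 + 0.076×2.1)×10⁻⁴ = 0.9596×10⁻⁴ K⁻¹
0–150 m: 2.472×10⁻⁴ × 1.8 × 150 = 0.066744 m
150–730 m: 0.9596×10⁻⁴ × 0.66 × 580 = 0.036733488 m
Δh = 0.066744 + 0.036733488 = 0.103477488 m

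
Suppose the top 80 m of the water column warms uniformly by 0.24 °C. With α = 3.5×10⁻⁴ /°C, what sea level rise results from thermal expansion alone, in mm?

Δh ≈ 6.72 mm

Δh = αΔT·H = 3.5×10⁻⁴ × 0.24 × 80 = 0.00672 m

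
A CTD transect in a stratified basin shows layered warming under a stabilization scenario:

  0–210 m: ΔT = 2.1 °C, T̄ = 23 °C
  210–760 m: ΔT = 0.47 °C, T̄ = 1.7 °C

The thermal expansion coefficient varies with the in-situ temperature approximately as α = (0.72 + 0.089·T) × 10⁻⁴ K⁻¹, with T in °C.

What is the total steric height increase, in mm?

Δh ≈ 145 mm

Layer 1: α = (0.72 + 0.089×23)×10⁻⁴ = 2.767×10⁻⁴ K⁻¹
Layer 2: α = (0.72 + 0.089×1.7)×10⁻⁴ = 0.8713×10⁻⁴ K⁻¹
0–210 m: 2.767×10⁻⁴ × 210 × 2.1 = 0.1220247 m
Layer 2: 0.47 × 0.8713×10⁻⁴ × 550 = 0.022523105 m
Δh = 0.1220247 + 0.022523105 = 0.144547805 m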